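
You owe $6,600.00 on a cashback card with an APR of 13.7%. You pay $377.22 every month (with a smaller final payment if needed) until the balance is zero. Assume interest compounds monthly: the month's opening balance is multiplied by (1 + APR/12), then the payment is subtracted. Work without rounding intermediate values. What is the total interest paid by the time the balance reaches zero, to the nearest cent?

$805.08

Monthly rate r = 13.7%/12 = 1.14167% = 0.0114167.
Payoff takes n = ⌈−ln(1 − rB₀/P)/ln(1+r)⌉ = ⌈19.629⌉ = 20 payments; the last is $237.90.
Total paid = 19·$377.22 + $237.90 = $7,405.08.
Total interest = total paid − principal = $7,405.08 − $6,600.00 = $805.08.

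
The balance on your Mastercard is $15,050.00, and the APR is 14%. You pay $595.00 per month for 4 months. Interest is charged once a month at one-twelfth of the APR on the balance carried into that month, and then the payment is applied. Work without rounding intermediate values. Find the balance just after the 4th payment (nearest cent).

$13,342.75

Monthly rate r = 14%/12 = 1.16667% = 0.0116667.
Each month: B ← B·(1+r) − $595.00.
Month 1: interest $175.58; balance after payment $14,630.58.
Month 2: interest $170.69; balance after payment $14,206.27.
Month 3: interest $165.74; balance after payment $13,777.01.
Month 4: interest $160.73; balance after payment $13,342.75.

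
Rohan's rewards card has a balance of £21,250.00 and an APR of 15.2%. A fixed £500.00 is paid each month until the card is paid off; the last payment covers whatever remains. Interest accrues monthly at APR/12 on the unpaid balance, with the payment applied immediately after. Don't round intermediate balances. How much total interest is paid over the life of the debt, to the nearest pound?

£9,453

Monthly rate r = 15.2%/12 = 1.26667% = 0.0126667.
Payoff takes n = ⌈−ln(1 − rB₀/P)/ln(1+r)⌉ = ⌈61.405⌉ = 62 payments; the last is £203.27.
Total paid = 61·£500.00 + £203.27 = £30,703.27.
Total interest = total paid − principal = £30,703.27 − £21,250.00 = £9,453.27.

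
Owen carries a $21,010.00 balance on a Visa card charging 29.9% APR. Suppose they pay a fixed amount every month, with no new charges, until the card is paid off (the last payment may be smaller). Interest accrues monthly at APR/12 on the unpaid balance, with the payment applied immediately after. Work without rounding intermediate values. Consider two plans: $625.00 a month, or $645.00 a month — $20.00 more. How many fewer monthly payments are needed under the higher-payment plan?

6 fewer payments

Monthly rate r = 29.9%/12 = 2.49167% = 0.0249167.
At $625.00/mo: n = ⌈−ln(1 − rB₀/P)/ln(1+r)⌉ = 74 payments (last $535.74); total interest = total paid − $21,010.00 = $25,150.74.
At $645.00/mo: 68 payments (last $535.01); total interest $22,740.01.
Payments saved = 74 − 68 = 6.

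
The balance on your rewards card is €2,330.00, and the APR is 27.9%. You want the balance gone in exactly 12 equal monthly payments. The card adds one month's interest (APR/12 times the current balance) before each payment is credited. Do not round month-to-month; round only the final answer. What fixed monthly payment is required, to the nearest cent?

Monthly rate r = 27.9%/12 = 2.325% = 0.02325.
Level-payment amortization: P = B₀·r / (1 − (1+r)^(−n)) = 2330.00·0.02325 / (1 − 1.02325^(−12)).
Denominator 1 − (1+r)^(−12) = 0.241039873.
P = 54.1725 / 0.241039873 ≈ 224.74.

€224.74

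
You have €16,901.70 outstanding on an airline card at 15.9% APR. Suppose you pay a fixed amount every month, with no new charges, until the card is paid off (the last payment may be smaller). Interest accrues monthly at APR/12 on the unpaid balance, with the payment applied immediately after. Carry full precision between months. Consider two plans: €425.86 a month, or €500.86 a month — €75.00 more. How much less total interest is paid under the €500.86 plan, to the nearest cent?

€1,594.92

Monthly rate r = 15.9%/12 = 1.325% = 0.01325.
At €425.86/mo: n = ⌈−ln(1 − rB₀/P)/ln(1+r)⌉ = 57 payments (last €296.59); total interest = total paid − €16,901.70 = €7,243.05.
At €500.86/mo: 46 payments (last €11.13); total interest €5,648.13.
Interest saved = €7,243.05 − €5,648.13 = €1,594.92.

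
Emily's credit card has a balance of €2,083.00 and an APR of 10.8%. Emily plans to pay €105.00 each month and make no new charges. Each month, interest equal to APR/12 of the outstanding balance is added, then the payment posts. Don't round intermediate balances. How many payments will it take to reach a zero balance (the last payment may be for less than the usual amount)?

Monthly rate r = 10.8%/12 = 0.9% = 0.009.
Recurrence: B ← B·(1+r) − €105.00.
Month 1: interest €18.75; balance after payment €1,996.75.
Month 2: interest €17.97; balance after payment €1,909.72.
Closed form: n = −ln(1 − rB₀/P)/ln(1+r) = −ln(0.82146)/ln(1.009) ≈ 21.951, so the balance reaches zero during payment 22.

22 payments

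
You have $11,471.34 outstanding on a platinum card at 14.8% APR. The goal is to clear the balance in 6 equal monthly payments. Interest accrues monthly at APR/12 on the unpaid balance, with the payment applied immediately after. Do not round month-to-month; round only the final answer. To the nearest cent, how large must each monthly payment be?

Monthly rate r = 14.8%/12 = 1.23333% = 0.0123333.
Level-payment amortization: P = B₀·r / (1 − (1+r)^(−n)) = 11471.34·0.0123333 / (1 − 1.01233^(−6)).
Denominator 1 − (1+r)^(−6) = 0.0709078797.
P = 141.48 / 0.0709078797 ≈ 1995.26.

$1,995.26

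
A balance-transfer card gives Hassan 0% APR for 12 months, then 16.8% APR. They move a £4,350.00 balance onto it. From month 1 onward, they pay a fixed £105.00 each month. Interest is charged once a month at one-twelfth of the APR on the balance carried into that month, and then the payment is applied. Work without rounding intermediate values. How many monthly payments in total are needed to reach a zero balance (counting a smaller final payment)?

Promo months 1–12 at r₀ = 0%/12 = 0; months 13+ at r₁ = 16.8%/12 = 0.014.
After month 12 (no interest yet): B = £4,350.00 − 12·£105.00 = £3,090.00.
Then at r₁ with £105.00/mo: n₂ = −ln(1 − r₁·B/P)/ln(1+r₁) ≈ 38.20 → 39 more payments.

51 months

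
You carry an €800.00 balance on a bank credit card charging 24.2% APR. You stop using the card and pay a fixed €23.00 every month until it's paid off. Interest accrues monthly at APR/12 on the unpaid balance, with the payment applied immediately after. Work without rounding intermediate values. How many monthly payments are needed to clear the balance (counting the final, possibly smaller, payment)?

61 months

Monthly rate r = 24.2%/12 = 2.01667% = 0.0201667.
Recurrence: B ← B·(1+r) − €23.00.
Month 1: interest €16.13; balance after payment €793.13.
Month 2: interest €15.99; balance after payment €786.13.
Closed form: n = −ln(1 − rB₀/P)/ln(1+r) = −ln(0.29855)/ln(1.02017) ≈ 60.544, so the balance reaches zero during payment 61.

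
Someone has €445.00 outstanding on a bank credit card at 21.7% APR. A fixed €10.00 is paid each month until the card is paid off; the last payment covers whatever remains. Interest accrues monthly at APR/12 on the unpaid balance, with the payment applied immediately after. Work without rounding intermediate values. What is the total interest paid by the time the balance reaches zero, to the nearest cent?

Monthly rate r = 21.7%/12 = 1.80833% = 0.0180833.
Payoff takes n = ⌈−ln(1 − rB₀/P)/ln(1+r)⌉ = ⌈91.133⌉ = 92 payments; the last is €1.34.
Total paid = 91·€10.00 + €1.34 = €911.34.
Total interest = total paid − principal = €911.34 − €445.00 = €466.34.

€466.34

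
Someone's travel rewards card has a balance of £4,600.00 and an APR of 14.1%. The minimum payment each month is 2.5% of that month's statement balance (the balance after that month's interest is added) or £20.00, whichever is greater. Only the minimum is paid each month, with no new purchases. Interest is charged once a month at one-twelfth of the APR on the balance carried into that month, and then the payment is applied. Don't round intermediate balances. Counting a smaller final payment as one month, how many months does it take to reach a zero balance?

Monthly rate r = 14.1%/12 = 1.175% = 0.01175.
While 2.5% of the post-interest balance exceeds £20.00, each month B ← (B·(1+r))·(1 − 0.025), i.e. B shrinks by the factor (1+r)·0.975 = 0.98646.
This holds for months 1–130. Entering month 131 the balance is £781.40; 2.5% of the post-interest balance is now below £20.00, so the flat £20.00 minimum applies from here.
From month 131 a fixed £20.00 at rate r clears £781.40 in 53 more payments. Total: 130 + 53 = 183 months.

183 months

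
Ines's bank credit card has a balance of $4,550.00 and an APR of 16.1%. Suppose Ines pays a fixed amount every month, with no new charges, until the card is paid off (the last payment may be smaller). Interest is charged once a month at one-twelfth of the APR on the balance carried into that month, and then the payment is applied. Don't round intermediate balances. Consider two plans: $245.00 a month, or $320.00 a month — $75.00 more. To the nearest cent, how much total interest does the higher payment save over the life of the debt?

$185.94

Monthly rate r = 16.1%/12 = 1.34167% = 0.0134167.
At $245.00/mo: n = ⌈−ln(1 − rB₀/P)/ln(1+r)⌉ = 22 payments (last $123.48); total interest = total paid − $4,550.00 = $718.48.
At $320.00/mo: 16 payments (last $282.54); total interest $532.54.
Interest saved = $718.48 − $532.54 = $185.94.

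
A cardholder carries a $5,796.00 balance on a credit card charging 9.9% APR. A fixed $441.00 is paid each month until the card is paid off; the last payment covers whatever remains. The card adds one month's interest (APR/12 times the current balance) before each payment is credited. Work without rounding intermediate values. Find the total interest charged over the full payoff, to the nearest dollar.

$364

Monthly rate r = 9.9%/12 = 0.825% = 0.00825.
Payoff takes n = ⌈−ln(1 − rB₀/P)/ln(1+r)⌉ = ⌈13.969⌉ = 14 payments; the last is $427.29.
Total paid = 13·$441.00 + $427.29 = $6,160.29.
Total interest = total paid − principal = $6,160.29 − $5,796.00 = $364.29.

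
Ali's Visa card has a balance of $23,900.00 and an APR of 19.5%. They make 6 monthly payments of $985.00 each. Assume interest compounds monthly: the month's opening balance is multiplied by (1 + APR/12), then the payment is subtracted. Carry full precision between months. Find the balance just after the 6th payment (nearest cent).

Monthly rate r = 19.5%/12 = 1.625% = 0.01625.
Each month: B ← B·(1+r) − $985.00.
Month 1: interest $388.38; balance after payment $23,303.38.
Month 2: interest $378.68; balance after payment $22,697.05.
Month 3: interest $368.83; balance after payment $22,080.88.
Month 4: interest $358.81; balance after payment $21,454.70.
Month 5: interest $348.64; balance after payment $20,818.34.
Month 6: interest $338.30; balance after payment $20,171.63.

$20,171.63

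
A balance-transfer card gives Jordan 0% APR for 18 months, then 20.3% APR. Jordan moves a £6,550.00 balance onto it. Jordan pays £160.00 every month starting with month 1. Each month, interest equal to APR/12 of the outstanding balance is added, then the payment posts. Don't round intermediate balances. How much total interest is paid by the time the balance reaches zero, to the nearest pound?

Promo months 1–18 at r₀ = 0%/12 = 0; months 19+ at r₁ = 20.3%/12 = 0.0169167.
After month 18 (no interest yet): B = £6,550.00 − 18·£160.00 = £3,670.00.
Then at r₁ with £160.00/mo: n₂ = −ln(1 − r₁·B/P)/ln(1+r₁) ≈ 29.27 → 30 more payments.
Total paid = 47·£160.00 + £44.00 = £7,564.00; interest = £7,564.00 − £6,550.00 = £1,014.00.

£1,014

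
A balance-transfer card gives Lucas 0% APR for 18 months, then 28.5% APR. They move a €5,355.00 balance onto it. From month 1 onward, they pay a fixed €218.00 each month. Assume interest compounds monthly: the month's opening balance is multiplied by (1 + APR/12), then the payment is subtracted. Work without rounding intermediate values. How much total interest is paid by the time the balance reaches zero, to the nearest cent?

Promo months 1–18 at r₀ = 0%/12 = 0; months 19+ at r₁ = 28.5%/12 = 0.02375.
After month 18 (no interest yet): B = €5,355.00 − 18·€218.00 = €1,431.00.
Then at r₁ with €218.00/mo: n₂ = −ln(1 − r₁·B/P)/ln(1+r₁) ≈ 7.22 → 8 more payments.
Total paid = 25·€218.00 + €48.53 = €5,498.53; interest = €5,498.53 − €5,355.00 = €143.53.

€143.53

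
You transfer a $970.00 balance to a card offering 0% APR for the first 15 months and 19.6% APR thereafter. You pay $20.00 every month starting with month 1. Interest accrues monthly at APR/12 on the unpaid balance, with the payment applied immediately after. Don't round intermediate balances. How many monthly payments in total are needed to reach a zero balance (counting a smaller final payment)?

64 months

Promo months 1–15 at r₀ = 0%/12 = 0; months 16+ at r₁ = 19.6%/12 = 0.0163333.
After month 15 (no interest yet): B = $970.00 − 15·$20.00 = $670.00.
Then at r₁ with $20.00/mo: n₂ = −ln(1 − r₁·B/P)/ln(1+r₁) ≈ 48.90 → 49 more payments.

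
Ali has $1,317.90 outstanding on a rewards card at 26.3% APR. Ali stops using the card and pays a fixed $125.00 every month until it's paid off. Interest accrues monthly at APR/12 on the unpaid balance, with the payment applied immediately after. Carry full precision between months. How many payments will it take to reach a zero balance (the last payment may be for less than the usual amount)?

Monthly rate r = 26.3%/12 = 2.19167% = 0.0219167.
Recurrence: B ← B·(1+r) − $125.00.
Month 1: interest $28.88; balance after payment $1,221.78.
Month 2: interest $26.78; balance after payment $1,123.56.
Closed form: n = −ln(1 − rB₀/P)/ln(1+r) = −ln(0.76893)/ln(1.02192) ≈ 12.120, so the balance reaches zero during payment 13.

13 months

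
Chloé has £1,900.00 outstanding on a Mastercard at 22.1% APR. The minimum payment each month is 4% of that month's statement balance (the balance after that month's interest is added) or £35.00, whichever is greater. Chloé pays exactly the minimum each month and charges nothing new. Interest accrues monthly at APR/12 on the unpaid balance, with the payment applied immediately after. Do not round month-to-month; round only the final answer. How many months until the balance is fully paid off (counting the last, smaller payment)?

Monthly rate r = 22.1%/12 = 1.84167% = 0.0184167.
While 4% of the post-interest balance exceeds £35.00, each month B ← (B·(1+r))·(1 − 0.04), i.e. B shrinks by the factor (1+r)·0.96 = 0.97768.
This holds for months 1–36. Entering month 37 the balance is £843.02; 4% of the post-interest balance is now below £35.00, so the flat £35.00 minimum applies from here.
From month 37 a fixed £35.00 at rate r clears £843.02 in 33 more payments. Total: 36 + 33 = 69 months.

69 months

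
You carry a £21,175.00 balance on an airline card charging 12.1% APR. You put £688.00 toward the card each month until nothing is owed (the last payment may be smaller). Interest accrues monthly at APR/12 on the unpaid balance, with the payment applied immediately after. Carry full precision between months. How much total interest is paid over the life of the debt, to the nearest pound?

£4,305

Monthly rate r = 12.1%/12 = 1.00833% = 0.0100833.
Payoff takes n = ⌈−ln(1 − rB₀/P)/ln(1+r)⌉ = ⌈37.034⌉ = 38 payments; the last is £23.64.
Total paid = 37·£688.00 + £23.64 = £25,479.64.
Total interest = total paid − principal = £25,479.64 − £21,175.00 = £4,304.64.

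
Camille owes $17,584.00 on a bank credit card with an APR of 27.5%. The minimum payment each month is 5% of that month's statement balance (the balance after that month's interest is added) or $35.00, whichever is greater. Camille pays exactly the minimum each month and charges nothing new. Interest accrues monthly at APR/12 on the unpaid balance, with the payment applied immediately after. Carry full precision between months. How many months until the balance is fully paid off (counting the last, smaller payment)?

Monthly rate r = 27.5%/12 = 2.29167% = 0.0229167.
While 5% of the post-interest balance exceeds $35.00, each month B ← (B·(1+r))·(1 − 0.05), i.e. B shrinks by the factor (1+r)·0.95 = 0.97177.
This holds for months 1–114. Entering month 115 the balance is $672.04; 5% of the post-interest balance is now below $35.00, so the flat $35.00 minimum applies from here.
From month 115 a fixed $35.00 at rate r clears $672.04 in 26 more payments. Total: 114 + 26 = 140 months.

140 months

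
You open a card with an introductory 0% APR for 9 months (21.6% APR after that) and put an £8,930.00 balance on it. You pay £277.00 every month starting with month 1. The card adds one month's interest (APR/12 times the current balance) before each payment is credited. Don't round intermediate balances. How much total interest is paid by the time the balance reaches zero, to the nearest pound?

£1,976

Promo months 1–9 at r₀ = 0%/12 = 0; months 10+ at r₁ = 21.6%/12 = 0.018.
After month 9 (no interest yet): B = £8,930.00 − 9·£277.00 = £6,437.00.
Then at r₁ with £277.00/mo: n₂ = −ln(1 − r₁·B/P)/ln(1+r₁) ≈ 30.37 → 31 more payments.
Total paid = 39·£277.00 + £102.80 = £10,905.80; interest = £10,905.80 − £8,930.00 = £1,975.80.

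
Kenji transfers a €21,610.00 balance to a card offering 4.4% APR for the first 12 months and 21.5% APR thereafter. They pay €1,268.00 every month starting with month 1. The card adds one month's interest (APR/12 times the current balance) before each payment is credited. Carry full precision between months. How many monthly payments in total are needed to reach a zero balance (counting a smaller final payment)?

Promo months 1–12 at r₀ = 4.4%/12 = 0.00366667; months 13+ at r₁ = 21.5%/12 = 0.0179167.
After month 12: iterate B ← B·(1+r₀) − €1,268.00 for 12 months → €7,053.61.
Then at r₁ with €1,268.00/mo: n₂ = −ln(1 − r₁·B/P)/ln(1+r₁) ≈ 5.91 → 6 more payments.

18 payments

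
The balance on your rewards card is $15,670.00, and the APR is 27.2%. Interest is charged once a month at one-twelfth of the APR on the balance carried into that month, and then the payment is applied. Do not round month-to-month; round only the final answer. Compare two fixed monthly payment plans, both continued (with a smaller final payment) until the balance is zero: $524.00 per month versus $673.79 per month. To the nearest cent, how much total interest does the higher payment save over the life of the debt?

$3,965.26

Monthly rate r = 27.2%/12 = 2.26667% = 0.0226667.
At $524.00/mo: n = ⌈−ln(1 − rB₀/P)/ln(1+r)⌉ = 51 payments (last $282.43); total interest = total paid − $15,670.00 = $10,812.43.
At $673.79/mo: 34 payments (last $282.10); total interest $6,847.17.
Interest saved = $10,812.43 − $6,847.17 = $3,965.26.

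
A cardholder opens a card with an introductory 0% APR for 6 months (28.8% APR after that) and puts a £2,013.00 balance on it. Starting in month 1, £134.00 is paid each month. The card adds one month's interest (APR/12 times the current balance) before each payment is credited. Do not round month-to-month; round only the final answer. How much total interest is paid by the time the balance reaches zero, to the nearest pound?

£170

Promo months 1–6 at r₀ = 0%/12 = 0; months 7+ at r₁ = 28.8%/12 = 0.024.
After month 6 (no interest yet): B = £2,013.00 − 6·£134.00 = £1,209.00.
Then at r₁ with £134.00/mo: n₂ = −ln(1 − r₁·B/P)/ln(1+r₁) ≈ 10.29 → 11 more payments.
Total paid = 16·£134.00 + £39.12 = £2,183.12; interest = £2,183.12 − £2,013.00 = £170.12.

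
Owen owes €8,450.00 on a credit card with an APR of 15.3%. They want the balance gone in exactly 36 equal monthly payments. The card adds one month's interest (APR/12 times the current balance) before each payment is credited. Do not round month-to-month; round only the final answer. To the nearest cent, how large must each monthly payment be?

€294.16

Monthly rate r = 15.3%/12 = 1.275% = 0.01275.
Level-payment amortization: P = B₀·r / (1 − (1+r)^(−n)) = 8450.00·0.01275 / (1 − 1.01275^(−36)).
Denominator 1 − (1+r)^(−36) = 0.366248598.
P = 107.738 / 0.366248598 ≈ 294.16.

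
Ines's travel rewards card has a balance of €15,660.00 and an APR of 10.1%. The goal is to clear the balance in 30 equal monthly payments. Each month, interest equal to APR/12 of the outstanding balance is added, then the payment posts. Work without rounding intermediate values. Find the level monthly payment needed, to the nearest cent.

€592.86

Monthly rate r = 10.1%/12 = 0.841667% = 0.00841667.
Level-payment amortization: P = B₀·r / (1 − (1+r)^(−n)) = 15660.00·0.00841667 / (1 − 1.00842^(−30)).
Denominator 1 − (1+r)^(−30) = 0.222322466.
P = 131.805 / 0.222322466 ≈ 592.86.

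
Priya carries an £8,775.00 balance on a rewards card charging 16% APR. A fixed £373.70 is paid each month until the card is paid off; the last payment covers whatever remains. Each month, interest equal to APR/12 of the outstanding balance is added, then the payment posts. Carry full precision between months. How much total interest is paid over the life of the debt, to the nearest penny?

£1,821.18

Monthly rate r = 16%/12 = 1.33333% = 0.0133333.
Payoff takes n = ⌈−ln(1 − rB₀/P)/ln(1+r)⌉ = ⌈28.353⌉ = 29 payments; the last is £132.58.
Total paid = 28·£373.70 + £132.58 = £10,596.18.
Total interest = total paid − principal = £10,596.18 − £8,775.00 = £1,821.18.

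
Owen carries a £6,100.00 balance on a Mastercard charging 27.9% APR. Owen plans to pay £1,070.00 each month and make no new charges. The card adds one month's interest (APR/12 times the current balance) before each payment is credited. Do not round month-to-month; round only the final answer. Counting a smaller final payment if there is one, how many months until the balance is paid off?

Monthly rate r = 27.9%/12 = 2.325% = 0.02325.
Recurrence: B ← B·(1+r) − £1,070.00.
Month 1: interest £141.82; balance after payment £5,171.82.
Month 2: interest £120.24; balance after payment £4,222.07.
Closed form: n = −ln(1 − rB₀/P)/ln(1+r) = −ln(0.86745)/ln(1.02325) ≈ 6.187, so the balance reaches zero during payment 7.

7 months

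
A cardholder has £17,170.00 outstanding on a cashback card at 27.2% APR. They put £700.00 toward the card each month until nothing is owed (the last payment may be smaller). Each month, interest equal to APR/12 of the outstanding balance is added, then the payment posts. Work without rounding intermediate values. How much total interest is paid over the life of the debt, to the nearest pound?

£8,187

Monthly rate r = 27.2%/12 = 2.26667% = 0.0226667.
Payoff takes n = ⌈−ln(1 − rB₀/P)/ln(1+r)⌉ = ⌈36.223⌉ = 37 payments; the last is £157.47.
Total paid = 36·£700.00 + £157.47 = £25,357.47.
Total interest = total paid − principal = £25,357.47 − £17,170.00 = £8,187.47.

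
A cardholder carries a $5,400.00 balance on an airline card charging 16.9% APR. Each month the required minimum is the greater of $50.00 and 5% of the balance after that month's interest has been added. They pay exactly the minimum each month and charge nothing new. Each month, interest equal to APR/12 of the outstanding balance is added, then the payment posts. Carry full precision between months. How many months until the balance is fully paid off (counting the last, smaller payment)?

69 months

Monthly rate r = 16.9%/12 = 1.40833% = 0.0140833.
While 5% of the post-interest balance exceeds $50.00, each month B ← (B·(1+r))·(1 − 0.05), i.e. B shrinks by the factor (1+r)·0.95 = 0.96338.
This holds for months 1–46. Entering month 47 the balance is $970.66; 5% of the post-interest balance is now below $50.00, so the flat $50.00 minimum applies from here.
From month 47 a fixed $50.00 at rate r clears $970.66 in 23 more payments. Total: 46 + 23 = 69 months.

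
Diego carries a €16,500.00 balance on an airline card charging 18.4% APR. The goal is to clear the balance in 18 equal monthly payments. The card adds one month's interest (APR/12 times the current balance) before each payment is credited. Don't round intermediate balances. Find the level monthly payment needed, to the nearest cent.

Monthly rate r = 18.4%/12 = 1.53333% = 0.0153333.
Level-payment amortization: P = B₀·r / (1 − (1+r)^(−n)) = 16500.00·0.0153333 / (1 − 1.01533^(−18)).
Denominator 1 − (1+r)^(−18) = 0.239595982.
P = 253 / 0.239595982 ≈ 1055.94.

€1,055.94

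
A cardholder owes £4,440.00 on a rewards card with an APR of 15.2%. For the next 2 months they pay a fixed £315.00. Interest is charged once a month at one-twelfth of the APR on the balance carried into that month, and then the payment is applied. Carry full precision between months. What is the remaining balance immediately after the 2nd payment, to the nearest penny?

£3,919.20

Monthly rate r = 15.2%/12 = 1.26667% = 0.0126667.
Each month: B ← B·(1+r) − £315.00.
Month 1: interest £56.24; balance after payment £4,181.24.
Month 2: interest £52.96; balance after payment £3,919.20.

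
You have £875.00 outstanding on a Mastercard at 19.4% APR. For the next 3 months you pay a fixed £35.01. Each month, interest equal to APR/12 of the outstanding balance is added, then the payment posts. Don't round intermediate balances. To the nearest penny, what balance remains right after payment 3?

£811.39

Monthly rate r = 19.4%/12 = 1.61667% = 0.0161667.
Each month: B ← B·(1+r) − £35.01.
Month 1: interest £14.15; balance after payment £854.14.
Month 2: interest £13.81; balance after payment £832.93.
Month 3: interest £13.47; balance after payment £811.39.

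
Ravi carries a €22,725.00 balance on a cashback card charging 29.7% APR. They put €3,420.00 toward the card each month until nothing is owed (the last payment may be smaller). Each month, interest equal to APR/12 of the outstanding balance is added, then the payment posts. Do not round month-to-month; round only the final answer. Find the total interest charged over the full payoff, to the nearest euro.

Monthly rate r = 29.7%/12 = 2.475% = 0.02475.
Payoff takes n = ⌈−ln(1 − rB₀/P)/ln(1+r)⌉ = ⌈7.349⌉ = 8 payments; the last is €1,203.15.
Total paid = 7·€3,420.00 + €1,203.15 = €25,143.15.
Total interest = total paid − principal = €25,143.15 − €22,725.00 = €2,418.15.

€2,418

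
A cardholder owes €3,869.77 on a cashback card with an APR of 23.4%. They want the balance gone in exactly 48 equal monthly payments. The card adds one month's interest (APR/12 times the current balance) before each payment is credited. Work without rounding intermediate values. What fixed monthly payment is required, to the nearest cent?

€124.88

Monthly rate r = 23.4%/12 = 1.95% = 0.0195.
Level-payment amortization: P = B₀·r / (1 − (1+r)^(−n)) = 3869.77·0.0195 / (1 − 1.0195^(−48)).
Denominator 1 − (1+r)^(−48) = 0.604257262.
P = 75.4605 / 0.604257262 ≈ 124.88.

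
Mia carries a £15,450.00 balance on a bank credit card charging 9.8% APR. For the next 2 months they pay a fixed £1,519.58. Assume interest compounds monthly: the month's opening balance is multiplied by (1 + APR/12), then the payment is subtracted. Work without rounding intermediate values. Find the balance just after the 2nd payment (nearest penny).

£12,651.81

Monthly rate r = 9.8%/12 = 0.816667% = 0.00816667.
Each month: B ← B·(1+r) − £1,519.58.
Month 1: interest £126.18; balance after payment £14,056.59.
Month 2: interest £114.80; balance after payment £12,651.81.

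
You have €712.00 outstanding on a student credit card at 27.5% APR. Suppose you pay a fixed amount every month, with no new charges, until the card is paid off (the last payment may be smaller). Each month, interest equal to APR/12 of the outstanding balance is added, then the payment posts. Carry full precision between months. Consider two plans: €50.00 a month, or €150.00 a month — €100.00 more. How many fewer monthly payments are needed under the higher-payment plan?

Monthly rate r = 27.5%/12 = 2.29167% = 0.0229167.
At €50.00/mo: n = ⌈−ln(1 − rB₀/P)/ln(1+r)⌉ = 18 payments (last €21.84); total interest = total paid − €712.00 = €159.84.
At €150.00/mo: 6 payments (last €12.52); total interest €50.52.
Payments saved = 18 − 6 = 12.

12 fewer payments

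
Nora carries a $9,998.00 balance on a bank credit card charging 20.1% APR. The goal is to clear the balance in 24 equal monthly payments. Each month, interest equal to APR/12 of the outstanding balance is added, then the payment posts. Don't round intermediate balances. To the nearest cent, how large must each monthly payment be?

$509.34

Monthly rate r = 20.1%/12 = 1.675% = 0.01675.
Level-payment amortization: P = B₀·r / (1 − (1+r)^(−n)) = 9998.00·0.01675 / (1 − 1.01675^(−24)).
Denominator 1 − (1+r)^(−24) = 0.32878809.
P = 167.466 / 0.32878809 ≈ 509.34.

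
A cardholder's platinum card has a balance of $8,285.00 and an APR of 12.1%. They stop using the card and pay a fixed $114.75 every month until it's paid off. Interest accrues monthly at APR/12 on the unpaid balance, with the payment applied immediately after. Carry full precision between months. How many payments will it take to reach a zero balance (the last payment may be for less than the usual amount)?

130 months

Monthly rate r = 12.1%/12 = 1.00833% = 0.0100833.
Recurrence: B ← B·(1+r) − $114.75.
Month 1: interest $83.54; balance after payment $8,253.79.
Month 2: interest $83.23; balance after payment $8,222.27.
Closed form: n = −ln(1 − rB₀/P)/ln(1+r) = −ln(0.27198)/ln(1.01008) ≈ 129.777, so the balance reaches zero during payment 130.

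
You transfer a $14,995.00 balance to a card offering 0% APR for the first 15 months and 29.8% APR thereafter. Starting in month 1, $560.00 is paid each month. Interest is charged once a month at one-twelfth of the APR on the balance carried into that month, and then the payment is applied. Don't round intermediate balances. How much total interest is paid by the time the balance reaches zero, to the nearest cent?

$1,303.55

Promo months 1–15 at r₀ = 0%/12 = 0; months 16+ at r₁ = 29.8%/12 = 0.0248333.
After month 15 (no interest yet): B = $14,995.00 − 15·$560.00 = $6,595.00.
Then at r₁ with $560.00/mo: n₂ = −ln(1 − r₁·B/P)/ln(1+r₁) ≈ 14.10 → 15 more payments.
Total paid = 29·$560.00 + $58.55 = $16,298.55; interest = $16,298.55 − $14,995.00 = $1,303.55.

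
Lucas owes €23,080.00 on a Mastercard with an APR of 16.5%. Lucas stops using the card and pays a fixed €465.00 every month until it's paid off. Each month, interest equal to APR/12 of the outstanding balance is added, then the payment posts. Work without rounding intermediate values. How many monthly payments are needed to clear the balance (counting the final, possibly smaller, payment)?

85 months

Monthly rate r = 16.5%/12 = 1.375% = 0.01375.
Recurrence: B ← B·(1+r) − €465.00.
Month 1: interest €317.35; balance after payment €22,932.35.
Month 2: interest €315.32; balance after payment €22,782.67.
Closed form: n = −ln(1 − rB₀/P)/ln(1+r) = −ln(0.31753)/ln(1.01375) ≈ 84.004, so the balance reaches zero during payment 85.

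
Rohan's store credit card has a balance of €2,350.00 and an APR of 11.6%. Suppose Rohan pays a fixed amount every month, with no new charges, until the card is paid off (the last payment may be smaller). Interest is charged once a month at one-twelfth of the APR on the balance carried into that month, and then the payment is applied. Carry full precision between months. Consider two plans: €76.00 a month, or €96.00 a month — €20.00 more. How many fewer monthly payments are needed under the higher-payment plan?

8 fewer payments

Monthly rate r = 11.6%/12 = 0.966667% = 0.00966667.
At €76.00/mo: n = ⌈−ln(1 − rB₀/P)/ln(1+r)⌉ = 37 payments (last €69.40); total interest = total paid − €2,350.00 = €455.40.
At €96.00/mo: 29 payments (last €6.50); total interest €344.50.
Payments saved = 37 − 29 = 8.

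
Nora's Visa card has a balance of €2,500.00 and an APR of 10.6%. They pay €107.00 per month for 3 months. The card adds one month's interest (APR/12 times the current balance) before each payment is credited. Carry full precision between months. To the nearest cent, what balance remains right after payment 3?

€2,242.99

Monthly rate r = 10.6%/12 = 0.883333% = 0.00883333.
Each month: B ← B·(1+r) − €107.00.
Month 1: interest €22.08; balance after payment €2,415.08.
Month 2: interest €21.33; balance after payment €2,329.42.
Month 3: interest €20.58; balance after payment €2,242.99.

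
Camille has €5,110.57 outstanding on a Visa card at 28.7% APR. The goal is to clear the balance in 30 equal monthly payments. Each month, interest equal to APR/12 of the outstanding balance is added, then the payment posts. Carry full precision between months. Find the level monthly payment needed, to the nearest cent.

€240.66

Monthly rate r = 28.7%/12 = 2.39167% = 0.0239167.
Level-payment amortization: P = B₀·r / (1 − (1+r)^(−n)) = 5110.57·0.0239167 / (1 − 1.02392^(−30)).
Denominator 1 − (1+r)^(−30) = 0.507890631.
P = 122.228 / 0.507890631 ≈ 240.66.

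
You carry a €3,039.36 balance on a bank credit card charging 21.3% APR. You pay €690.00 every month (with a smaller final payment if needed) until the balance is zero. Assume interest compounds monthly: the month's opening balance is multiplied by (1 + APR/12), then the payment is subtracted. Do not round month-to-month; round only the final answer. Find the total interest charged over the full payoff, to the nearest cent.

Monthly rate r = 21.3%/12 = 1.775% = 0.01775.
Payoff takes n = ⌈−ln(1 − rB₀/P)/ln(1+r)⌉ = ⌈4.627⌉ = 5 payments; the last is €434.18.
Total paid = 4·€690.00 + €434.18 = €3,194.18.
Total interest = total paid − principal = €3,194.18 − €3,039.36 = €154.82.

€154.82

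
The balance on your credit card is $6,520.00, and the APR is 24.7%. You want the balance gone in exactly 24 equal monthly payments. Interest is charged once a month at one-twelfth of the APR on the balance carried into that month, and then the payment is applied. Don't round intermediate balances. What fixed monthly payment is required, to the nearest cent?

Monthly rate r = 24.7%/12 = 2.05833% = 0.0205833.
Level-payment amortization: P = B₀·r / (1 − (1+r)^(−n)) = 6520.00·0.0205833 / (1 − 1.02058^(−24)).
Denominator 1 − (1+r)^(−24) = 0.386751243.
P = 134.203 / 0.386751243 ≈ 347.00.

$347.00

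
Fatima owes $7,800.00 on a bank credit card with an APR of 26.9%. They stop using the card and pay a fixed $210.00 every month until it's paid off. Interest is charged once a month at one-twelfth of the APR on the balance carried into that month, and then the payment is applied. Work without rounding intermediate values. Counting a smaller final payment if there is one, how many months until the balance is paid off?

81 payments

Monthly rate r = 26.9%/12 = 2.24167% = 0.0224167.
Recurrence: B ← B·(1+r) − $210.00.
Month 1: interest $174.85; balance after payment $7,764.85.
Month 2: interest $174.06; balance after payment $7,728.91.
Closed form: n = −ln(1 − rB₀/P)/ln(1+r) = −ln(0.16738)/ln(1.02242) ≈ 80.629, so the balance reaches zero during payment 81.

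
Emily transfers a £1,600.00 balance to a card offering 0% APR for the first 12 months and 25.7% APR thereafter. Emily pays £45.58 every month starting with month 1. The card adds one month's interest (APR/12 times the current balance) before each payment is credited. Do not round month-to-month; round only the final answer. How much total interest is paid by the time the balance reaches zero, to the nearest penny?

Promo months 1–12 at r₀ = 0%/12 = 0; months 13+ at r₁ = 25.7%/12 = 0.0214167.
After month 12 (no interest yet): B = £1,600.00 − 12·£45.58 = £1,053.04.
Then at r₁ with £45.58/mo: n₂ = −ln(1 − r₁·B/P)/ln(1+r₁) ≈ 32.22 → 33 more payments.
Total paid = 44·£45.58 + £10.16 = £2,015.68; interest = £2,015.68 − £1,600.00 = £415.68.

£415.68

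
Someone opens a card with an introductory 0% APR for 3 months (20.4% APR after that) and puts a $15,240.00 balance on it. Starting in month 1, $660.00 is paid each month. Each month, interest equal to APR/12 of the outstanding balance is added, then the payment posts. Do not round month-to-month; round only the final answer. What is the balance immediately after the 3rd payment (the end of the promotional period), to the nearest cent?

Promo months 1–3 at r₀ = 0%/12 = 0; months 4+ at r₁ = 20.4%/12 = 0.017.
After month 3 (no interest yet): B = $15,240.00 − 3·$660.00 = $13,260.00.

$13,260.00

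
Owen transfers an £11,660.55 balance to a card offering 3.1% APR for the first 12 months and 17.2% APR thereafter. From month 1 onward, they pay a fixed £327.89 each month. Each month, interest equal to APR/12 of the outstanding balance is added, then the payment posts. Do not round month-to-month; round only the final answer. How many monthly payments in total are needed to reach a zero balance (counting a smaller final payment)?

43 months

Promo months 1–12 at r₀ = 3.1%/12 = 0.00258333; months 13+ at r₁ = 17.2%/12 = 0.0143333.
After month 12: iterate B ← B·(1+r₀) − £327.89 for 12 months → £8,036.14.
Then at r₁ with £327.89/mo: n₂ = −ln(1 − r₁·B/P)/ln(1+r₁) ≈ 30.41 → 31 more payments.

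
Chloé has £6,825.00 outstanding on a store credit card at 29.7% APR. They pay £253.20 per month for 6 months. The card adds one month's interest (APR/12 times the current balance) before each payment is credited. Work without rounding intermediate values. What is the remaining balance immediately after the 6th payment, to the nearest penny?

£6,286.97

Monthly rate r = 29.7%/12 = 2.475% = 0.02475.
Each month: B ← B·(1+r) − £253.20.
Month 1: interest £168.92; balance after payment £6,740.72.
Month 2: interest £166.83; balance after payment £6,654.35.
Month 3: interest £164.70; balance after payment £6,565.85.
Month 4: interest £162.50; balance after payment £6,475.15.
Month 5: interest £160.26; balance after payment £6,382.21.
Month 6: interest £157.96; balance after payment £6,286.97.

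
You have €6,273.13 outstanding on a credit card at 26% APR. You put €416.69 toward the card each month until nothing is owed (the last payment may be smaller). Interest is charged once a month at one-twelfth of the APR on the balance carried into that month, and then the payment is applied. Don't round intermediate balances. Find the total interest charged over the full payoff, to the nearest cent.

Monthly rate r = 26%/12 = 2.16667% = 0.0216667.
Payoff takes n = ⌈−ln(1 − rB₀/P)/ln(1+r)⌉ = ⌈18.418⌉ = 19 payments; the last is €175.34.
Total paid = 18·€416.69 + €175.34 = €7,675.76.
Total interest = total paid − principal = €7,675.76 − €6,273.13 = €1,402.63.

€1,402.63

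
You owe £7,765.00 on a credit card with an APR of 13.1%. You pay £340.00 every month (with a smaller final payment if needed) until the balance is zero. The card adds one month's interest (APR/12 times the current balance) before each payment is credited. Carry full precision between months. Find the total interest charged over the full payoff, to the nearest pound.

£1,216

Monthly rate r = 13.1%/12 = 1.09167% = 0.0109167.
Payoff takes n = ⌈−ln(1 − rB₀/P)/ln(1+r)⌉ = ⌈26.412⌉ = 27 payments; the last is £140.65.
Total paid = 26·£340.00 + £140.65 = £8,980.65.
Total interest = total paid − principal = £8,980.65 − £7,765.00 = £1,215.65.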